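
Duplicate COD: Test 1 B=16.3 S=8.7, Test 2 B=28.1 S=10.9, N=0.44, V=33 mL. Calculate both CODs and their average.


COD1 = 810.7 mg/L
COD2 = 1834.7 mg/L
Average = 1322.7 mg/L

COD1 = (16.3 - 8.7) x 0.44 x 8000 / 33 = 810.7 mg/L
COD2 = (28.1 - 10.9) x 0.44 x 8000 / 33 = 1834.7 mg/L
Average = (810.7 + 1834.7) / 2 = 1322.7 mg/L


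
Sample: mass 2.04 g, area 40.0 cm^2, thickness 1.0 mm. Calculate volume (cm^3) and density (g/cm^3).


Thickness in cm = 1.0 / 10 = 0.10 cm
Volume = 40.0 x 0.10 = 4.000 cm^3
Density = 2.04 / 4.000 = 0.510 g/cm^3


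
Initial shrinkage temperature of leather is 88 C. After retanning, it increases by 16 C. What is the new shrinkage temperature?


104 C

New Ts = 88 + 16 = 104 C


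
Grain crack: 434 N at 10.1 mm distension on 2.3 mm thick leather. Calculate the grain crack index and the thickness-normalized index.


Crack index = 434 / 10.1 = 43.0 N/mm
Normalized = 43.0 / 2.3 = 18.7 N/mm per mm


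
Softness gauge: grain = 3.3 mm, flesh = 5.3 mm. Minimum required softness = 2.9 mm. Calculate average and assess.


Average softness = 4.30 mm
Meets requirement: Yes

Average = (3.3 + 5.3) / 2 = 4.30 mm
Minimum = 2.9 mm
Meets requirement: Yes


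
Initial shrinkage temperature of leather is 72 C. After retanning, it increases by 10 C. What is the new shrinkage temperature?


82 C


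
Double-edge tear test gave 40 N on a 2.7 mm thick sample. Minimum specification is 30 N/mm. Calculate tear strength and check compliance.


Tear strength = 14.8 N/mm
Compliant: No

Tear strength = 40 / 2.7 = 14.8 N/mm
Required minimum = 30 N/mm
Compliant: No


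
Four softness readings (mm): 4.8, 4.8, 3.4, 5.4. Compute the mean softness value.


4.60 mm

Sum = 4.8 + 4.8 + 3.4 + 5.4
Mean = 18.4 / 4 = 4.60 mm


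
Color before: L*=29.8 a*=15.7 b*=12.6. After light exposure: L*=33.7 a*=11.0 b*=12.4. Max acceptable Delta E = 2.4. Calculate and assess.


Delta E = 6.11
Passes: No

dL = 3.9, da = -4.7, db = -0.2
dE = sqrt((3.9)^2 + (-4.7)^2 + (-0.2)^2) = 6.11
Max = 2.4
Passes: No


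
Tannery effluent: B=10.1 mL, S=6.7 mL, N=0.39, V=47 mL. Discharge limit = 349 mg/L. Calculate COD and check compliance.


COD = (10.1 - 6.7) x 0.39 x 8000 / 47 = 225.7 mg/L
Limit: 349 mg/L
Compliant: Yes


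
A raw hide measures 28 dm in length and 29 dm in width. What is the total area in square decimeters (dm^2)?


Area = length x width
Area = 28 x 29 = 812 dm^2


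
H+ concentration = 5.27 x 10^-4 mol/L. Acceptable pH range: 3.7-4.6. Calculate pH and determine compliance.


pH = -log10(5.27 x 10^-4) = 3.28
Range: 3.7 to 4.6
Compliant: No


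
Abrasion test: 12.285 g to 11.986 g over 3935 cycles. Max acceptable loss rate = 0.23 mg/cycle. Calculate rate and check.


Rate = 0.076 mg/cycle
Passes: Yes


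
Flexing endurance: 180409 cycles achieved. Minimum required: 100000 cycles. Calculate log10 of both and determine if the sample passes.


Achieved: log10 = 5.26
Required: log10 = 5.00
Passes: Yes

log10(180409) = 5.26
log10(100000) = 5.00
Passes: Yes


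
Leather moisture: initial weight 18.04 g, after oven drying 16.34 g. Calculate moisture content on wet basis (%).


Moisture = 18.04 - 16.34 = 1.70 g
MC = 1.70 / 18.04 x 100 = 9.4%


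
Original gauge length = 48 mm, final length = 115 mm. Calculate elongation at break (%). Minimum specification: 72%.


Extension = 115 - 48 = 67 mm
Elongation = 67 / 48 x 100 = 139.6%
Minimum required: 72%
Meets specification: Yes


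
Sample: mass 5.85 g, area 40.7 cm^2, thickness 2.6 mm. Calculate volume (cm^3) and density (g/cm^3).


Volume = 10.582 cm^3
Density = 0.553 g/cm^3

Thickness in cm = 2.6 / 10 = 0.26 cm
Volume = 40.7 x 0.26 = 10.582 cm^3
Density = 5.85 / 10.582 = 0.553 g/cm^3


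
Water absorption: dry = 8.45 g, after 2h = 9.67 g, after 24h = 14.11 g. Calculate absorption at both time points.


2h absorption = 14.4%
24h absorption = 67.0%

WA (2h) = (9.67 - 8.45) / 8.45 x 100 = 14.4%
WA (24h) = (14.11 - 8.45) / 8.45 x 100 = 67.0%


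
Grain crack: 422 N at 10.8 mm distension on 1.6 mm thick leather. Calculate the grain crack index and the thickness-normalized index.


Crack index = 39.1 N/mm
Normalized index = 24.4 N/mm per mm

Crack index = 422 / 10.8 = 39.1 N/mm
Normalized = 39.1 / 1.6 = 24.4 N/mm per mm


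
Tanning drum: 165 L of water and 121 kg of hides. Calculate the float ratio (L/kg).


1.4

Float ratio = water / hide weight
Ratio = 165 / 121 = 1.4


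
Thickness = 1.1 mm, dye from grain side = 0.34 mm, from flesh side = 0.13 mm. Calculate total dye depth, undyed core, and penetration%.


Total dyed = 0.47 mm
Undyed core = 0.63 mm
Penetration = 42.7%


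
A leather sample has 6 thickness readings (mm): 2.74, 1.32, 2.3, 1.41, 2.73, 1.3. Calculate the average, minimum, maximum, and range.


Sum = 11.80
Average = 11.80 / 6 = 1.97 mm
Minimum = 1.3 mm
Maximum = 2.74 mm
Range = 2.74 - 1.3 = 1.44 mm


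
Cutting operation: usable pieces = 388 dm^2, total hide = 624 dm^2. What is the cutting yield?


62.2%

Yield = usable / total x 100
Yield = 388 / 624 x 100 = 62.2%


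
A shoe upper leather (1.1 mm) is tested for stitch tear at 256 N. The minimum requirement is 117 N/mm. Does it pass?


STS = 256 / 1.1 = 232.7 N/mm
Minimum required: 117 N/mm
Passes: Yes


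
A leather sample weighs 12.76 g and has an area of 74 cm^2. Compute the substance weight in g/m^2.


1724.3 g/m^2

Substance weight = mass / area x 10000
SW = 12.76 / 74 x 10000
SW = 1724.3 g/m^2


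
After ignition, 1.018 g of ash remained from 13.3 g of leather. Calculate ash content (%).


7.65%

Ash% = 1.018 / 13.3 x 100
Ash% = 7.65%


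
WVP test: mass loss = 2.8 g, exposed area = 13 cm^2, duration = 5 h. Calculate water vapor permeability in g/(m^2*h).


WVP = mass_loss / (area x time) x 10000
WVP = 2.8 / (13 x 5) x 10000
WVP = 2.8 / 65 x 10000 = 430.77 g/(m^2*h)


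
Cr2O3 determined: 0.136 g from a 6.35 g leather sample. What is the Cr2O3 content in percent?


2.14%


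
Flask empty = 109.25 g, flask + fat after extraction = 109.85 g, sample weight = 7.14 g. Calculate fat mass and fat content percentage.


Fat mass = 0.60 g
Fat content = 8.4%

Fat mass = 109.85 - 109.25 = 0.60 g
Fat% = 0.60 / 7.14 x 100 = 8.4%


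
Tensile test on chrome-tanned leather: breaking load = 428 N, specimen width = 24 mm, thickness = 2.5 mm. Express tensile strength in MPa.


7.13 MPa

Cross-section = 24 x 2.5 = 60.0 mm^2
TS = 428 / 60.0 = 7.13 MPa
(1 N/mm^2 = 1 MPa)


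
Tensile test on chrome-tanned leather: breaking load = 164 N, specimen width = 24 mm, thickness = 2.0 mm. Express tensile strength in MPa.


Cross-section = 24 x 2.0 = 48.0 mm^2
TS = 164 / 48.0 = 3.42 MPa
(1 N/mm^2 = 1 MPa)


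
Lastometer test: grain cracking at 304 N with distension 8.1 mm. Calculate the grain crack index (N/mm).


37.5 N/mm

Grain crack index = force / distension
Index = 304 / 8.1 = 37.5 N/mm


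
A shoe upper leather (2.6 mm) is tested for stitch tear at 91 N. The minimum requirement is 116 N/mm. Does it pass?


STS = 91 / 2.6 = 35.0 N/mm
Minimum required: 116 N/mm
Passes: No


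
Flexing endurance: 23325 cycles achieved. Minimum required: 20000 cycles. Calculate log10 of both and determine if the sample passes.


Achieved: log10 = 4.37
Required: log10 = 4.30
Passes: Yes

log10(23325) = 4.37
log10(20000) = 4.30
Passes: Yes


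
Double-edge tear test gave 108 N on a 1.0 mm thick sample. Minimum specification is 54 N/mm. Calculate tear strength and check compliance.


Tear strength = 108.0 N/mm
Compliant: Yes


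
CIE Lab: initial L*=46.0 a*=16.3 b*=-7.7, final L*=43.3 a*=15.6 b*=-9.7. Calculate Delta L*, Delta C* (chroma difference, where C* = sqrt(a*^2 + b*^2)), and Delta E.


Delta L* = 43.3 - 46.0 = -2.7
C1* = sqrt((16.3)^2 + (-7.7)^2) = 18.027
C2* = sqrt((15.6)^2 + (-9.7)^2) = 18.370
Delta C* = 18.370 - 18.027 = 0.34
Delta E = sqrt((-2.7)^2 + (-0.7)^2 + (-2.0)^2) = 3.43


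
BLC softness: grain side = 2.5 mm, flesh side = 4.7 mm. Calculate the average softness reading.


3.60 mm

Average = (2.5 + 4.7) / 2
Average = 3.60 mm


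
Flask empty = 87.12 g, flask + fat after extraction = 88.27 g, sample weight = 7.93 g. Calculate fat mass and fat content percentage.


Fat mass = 1.15 g
Fat content = 14.5%

Fat mass = 88.27 - 87.12 = 1.15 g
Fat% = 1.15 / 7.93 x 100 = 14.5%


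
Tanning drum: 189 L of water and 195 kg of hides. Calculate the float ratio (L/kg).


Float ratio = water / hide weight
Ratio = 189 / 195 = 1.0


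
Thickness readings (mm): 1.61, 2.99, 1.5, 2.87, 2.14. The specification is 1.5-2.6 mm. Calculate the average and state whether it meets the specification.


Average = 2.22 mm
Within specification: Yes

Sum = 11.11
Average = 11.11 / 5 = 2.22 mm
Specification range: 1.5 to 2.6 mm
Within spec: Yes


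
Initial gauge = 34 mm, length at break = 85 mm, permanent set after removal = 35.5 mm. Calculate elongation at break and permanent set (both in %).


Elongation at break = (85 - 34) / 34 x 100 = 150.0%
Permanent set = (35.5 - 34) / 34 x 100 = 4.4%


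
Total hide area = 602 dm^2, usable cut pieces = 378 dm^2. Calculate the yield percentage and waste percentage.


Yield = 62.8%
Waste = 37.2%


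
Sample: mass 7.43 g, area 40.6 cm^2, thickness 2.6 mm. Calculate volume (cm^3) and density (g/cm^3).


Thickness in cm = 2.6 / 10 = 0.26 cm
Volume = 40.6 x 0.26 = 10.556 cm^3
Density = 7.43 / 10.556 = 0.704 g/cm^3


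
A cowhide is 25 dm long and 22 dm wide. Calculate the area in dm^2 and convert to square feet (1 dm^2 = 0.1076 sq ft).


Area = 25 x 22 = 550 dm^2
Conversion: 550 x 0.1076 = 59.18 sq ft


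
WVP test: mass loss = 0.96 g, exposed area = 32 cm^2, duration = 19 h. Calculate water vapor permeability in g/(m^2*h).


15.79 g/(m^2*h)

WVP = mass_loss / (area x time) x 10000
WVP = 0.96 / (32 x 19) x 10000
WVP = 0.96 / 608 x 10000 = 15.79 g/(m^2*h)


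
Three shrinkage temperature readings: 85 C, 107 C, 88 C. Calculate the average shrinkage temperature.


Average = (85 + 107 + 88) / 3
Average = 280 / 3 = 93.3 C


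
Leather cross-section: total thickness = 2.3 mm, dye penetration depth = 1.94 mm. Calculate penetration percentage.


84.3%

Penetration% = 1.94 / 2.3 x 100
Penetration = 84.3%


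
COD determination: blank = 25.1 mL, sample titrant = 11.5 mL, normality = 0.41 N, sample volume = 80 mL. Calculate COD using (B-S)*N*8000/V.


557.6 mg/L


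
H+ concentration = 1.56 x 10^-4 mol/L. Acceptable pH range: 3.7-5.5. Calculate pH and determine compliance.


pH = -log10(1.56 x 10^-4) = 3.81
Range: 3.7 to 5.5
Compliant: Yes


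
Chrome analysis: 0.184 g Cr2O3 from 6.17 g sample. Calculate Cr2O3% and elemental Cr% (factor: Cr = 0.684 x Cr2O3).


Cr2O3% = 0.184 / 6.17 x 100 = 2.98%
Cr% = 2.98 x 0.684 = 2.04%


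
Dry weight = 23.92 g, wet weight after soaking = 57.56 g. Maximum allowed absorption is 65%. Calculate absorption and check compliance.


WA = (57.56 - 23.92) / 23.92 x 100 = 140.6%
Maximum allowed: 65%
Compliant: No


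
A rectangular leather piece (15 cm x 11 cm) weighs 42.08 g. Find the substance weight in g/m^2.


Area = 15 x 11 = 165 cm^2
SW = 42.08 / 165 x 10000 = 2550.3 g/m^2


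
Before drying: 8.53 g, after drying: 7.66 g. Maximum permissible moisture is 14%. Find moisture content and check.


MC = (8.53 - 7.66) / 8.53 x 100 = 10.2%
Maximum: 14%
Acceptable: Yes


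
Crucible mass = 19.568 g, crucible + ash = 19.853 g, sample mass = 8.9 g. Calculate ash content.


Ash mass = 0.285 g
Ash content = 3.20%


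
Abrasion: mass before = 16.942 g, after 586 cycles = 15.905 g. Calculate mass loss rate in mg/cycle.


Mass loss = 16.942 - 15.905 = 1.037 g
Rate = 1.037 / 586 x 1000 = 1.770 mg/cycle


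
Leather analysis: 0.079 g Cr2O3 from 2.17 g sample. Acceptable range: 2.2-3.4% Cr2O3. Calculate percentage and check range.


Cr2O3% = 0.079 / 2.17 x 100 = 3.64%
Acceptable range: 2.2 to 3.4%
Within range: No


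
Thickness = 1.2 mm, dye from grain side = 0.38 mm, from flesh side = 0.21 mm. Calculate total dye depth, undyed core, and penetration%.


Total dyed = 0.38 + 0.21 = 0.59 mm
Undyed core = 1.2 - 0.59 = 0.61 mm
Penetration = 0.59 / 1.2 x 100 = 49.2%


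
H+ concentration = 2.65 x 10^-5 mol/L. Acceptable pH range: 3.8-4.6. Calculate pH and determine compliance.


pH = 4.58
Compliant: Yes

pH = -log10(2.65 x 10^-5) = 4.58
Range: 3.8 to 4.6
Compliant: Yes


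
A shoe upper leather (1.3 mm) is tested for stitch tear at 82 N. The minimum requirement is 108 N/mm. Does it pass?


STS = 82 / 1.3 = 63.1 N/mm
Minimum required: 108 N/mm
Passes: No


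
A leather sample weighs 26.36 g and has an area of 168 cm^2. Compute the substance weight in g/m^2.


Substance weight = mass / area x 10000
SW = 26.36 / 168 x 10000
SW = 1569.0 g/m^2


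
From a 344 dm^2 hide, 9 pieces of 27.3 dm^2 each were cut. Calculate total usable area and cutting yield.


Usable area = 245.7 dm^2
Yield = 71.4%

Total usable = 9 x 27.3 = 245.7 dm^2
Yield = 245.7 / 344 x 100 = 71.4%


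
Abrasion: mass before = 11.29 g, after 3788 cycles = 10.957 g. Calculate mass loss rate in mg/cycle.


Mass loss = 11.29 - 10.957 = 0.333 g
Rate = 0.333 / 3788 x 1000 = 0.088 mg/cycle


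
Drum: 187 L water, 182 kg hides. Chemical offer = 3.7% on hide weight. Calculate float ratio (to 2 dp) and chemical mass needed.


Float ratio = 187 / 182 = 1.03
Chemical = 182 x 3.7 / 100 = 6.734 kg


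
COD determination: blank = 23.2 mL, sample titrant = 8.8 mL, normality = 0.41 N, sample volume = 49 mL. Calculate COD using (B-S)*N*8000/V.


COD = (23.2 - 8.8) x 0.41 x 8000 / 49
COD = 14.4 x 0.41 x 8000 / 49
COD = 963.9 mg/L


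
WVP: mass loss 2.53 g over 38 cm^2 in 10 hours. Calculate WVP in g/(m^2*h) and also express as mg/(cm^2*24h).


WVP = 66.58 g/(m^2*h)
Daily rate = 159.79 mg/(cm^2*24h)


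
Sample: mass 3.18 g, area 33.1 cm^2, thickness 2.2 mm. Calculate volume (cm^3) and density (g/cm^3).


Thickness in cm = 2.2 / 10 = 0.22 cm
Volume = 33.1 x 0.22 = 7.282 cm^3
Density = 3.18 / 7.282 = 0.437 g/cm^3


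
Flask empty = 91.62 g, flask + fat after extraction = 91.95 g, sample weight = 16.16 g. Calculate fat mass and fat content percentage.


Fat mass = 0.33 g
Fat content = 2.0%

Fat mass = 91.95 - 91.62 = 0.33 g
Fat% = 0.33 / 16.16 x 100 = 2.0%


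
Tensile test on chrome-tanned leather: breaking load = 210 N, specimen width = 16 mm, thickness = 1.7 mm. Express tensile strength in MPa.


7.72 MPa

Cross-section = 16 x 1.7 = 27.2 mm^2
TS = 210 / 27.2 = 7.72 MPa
(1 N/mm^2 = 1 MPa)


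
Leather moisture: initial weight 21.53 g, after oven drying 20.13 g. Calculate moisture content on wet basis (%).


Moisture = 21.53 - 20.13 = 1.40 g
MC = 1.40 / 21.53 x 100 = 6.5%


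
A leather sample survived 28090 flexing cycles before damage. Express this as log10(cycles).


4.45

log10(28090) = 4.45


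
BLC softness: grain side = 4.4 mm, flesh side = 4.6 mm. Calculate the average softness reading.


Average = (4.4 + 4.6) / 2
Average = 4.50 mm


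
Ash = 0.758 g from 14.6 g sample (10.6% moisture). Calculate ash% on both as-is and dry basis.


As-is ash% = 0.758 / 14.6 x 100 = 5.19%
Dry mass = 14.6 x (100 - 10.6) / 100 = 13.0524 g
Dry-basis ash% = 0.758 / 13.0524 x 100 = 5.81%


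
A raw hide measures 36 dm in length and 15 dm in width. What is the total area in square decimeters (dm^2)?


540 dm^2

Area = length x width
Area = 36 x 15 = 540 dm^2


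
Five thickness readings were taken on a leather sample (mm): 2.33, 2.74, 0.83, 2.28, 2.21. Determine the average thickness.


Sum = 2.33 + 2.74 + 0.83 + 2.28 + 2.21 = 10.39
Average = 10.39 / 5 = 2.08 mm


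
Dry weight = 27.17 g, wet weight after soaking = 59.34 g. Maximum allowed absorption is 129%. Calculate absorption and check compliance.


Absorption = 118.4%
Compliant: Yes


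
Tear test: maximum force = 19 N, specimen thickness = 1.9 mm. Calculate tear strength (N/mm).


Tear strength = force / thickness
Tear = 19 / 1.9 = 10.0 N/mm


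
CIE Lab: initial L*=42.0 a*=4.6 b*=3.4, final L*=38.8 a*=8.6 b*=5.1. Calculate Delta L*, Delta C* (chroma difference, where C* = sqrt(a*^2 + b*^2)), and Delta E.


Delta L* = 38.8 - 42.0 = -3.2
C1* = sqrt((4.6)^2 + (3.4)^2) = 5.720
C2* = sqrt((8.6)^2 + (5.1)^2) = 9.998
Delta C* = 9.998 - 5.720 = 4.28
Delta E = sqrt((-3.2)^2 + (4.0)^2 + (1.7)^2) = 5.40


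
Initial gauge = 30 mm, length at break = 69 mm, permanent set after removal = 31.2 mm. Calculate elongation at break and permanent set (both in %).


Elongation at break = 130.0%
Permanent set = 4.0%

Elongation at break = (69 - 30) / 30 x 100 = 130.0%
Permanent set = (31.2 - 30) / 30 x 100 = 4.0%


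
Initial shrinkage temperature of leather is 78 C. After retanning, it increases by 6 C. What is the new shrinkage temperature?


84 C


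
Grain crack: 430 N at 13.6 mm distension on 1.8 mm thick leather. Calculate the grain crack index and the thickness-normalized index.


Crack index = 31.6 N/mm
Normalized index = 17.6 N/mm per mm

Crack index = 430 / 13.6 = 31.6 N/mm
Normalized = 31.6 / 1.8 = 17.6 N/mm per mm


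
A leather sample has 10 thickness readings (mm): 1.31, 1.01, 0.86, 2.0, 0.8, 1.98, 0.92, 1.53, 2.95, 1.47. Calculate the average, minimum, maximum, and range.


Average = 1.48 mm
Min = 0.8 mm
Max = 2.95 mm
Range = 2.15 mm


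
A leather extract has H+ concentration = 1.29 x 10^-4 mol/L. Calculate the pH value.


pH = 3.89

pH = -log10[H+]
pH = -log10(1.29 x 10^-4) = 3.89


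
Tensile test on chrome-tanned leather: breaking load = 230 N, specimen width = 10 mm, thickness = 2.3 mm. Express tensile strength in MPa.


Cross-section = 10 x 2.3 = 23.0 mm^2
TS = 230 / 23.0 = 10.00 MPa
(1 N/mm^2 = 1 MPa)


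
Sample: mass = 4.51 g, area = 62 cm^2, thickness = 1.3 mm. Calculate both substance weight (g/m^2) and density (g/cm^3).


SW = 4.51 / 62 x 10000 = 727.4 g/m^2
Volume = 62 x 1.3 / 10 = 8.06 cm^3
Density = 4.51 / 8.06 = 0.560 g/cm^3


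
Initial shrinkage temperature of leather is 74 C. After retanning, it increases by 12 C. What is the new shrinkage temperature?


New Ts = 74 + 12 = 86 C


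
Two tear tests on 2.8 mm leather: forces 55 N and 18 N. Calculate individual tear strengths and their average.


Tear 1 = 19.6 N/mm
Tear 2 = 6.4 N/mm
Average = 13.0 N/mm


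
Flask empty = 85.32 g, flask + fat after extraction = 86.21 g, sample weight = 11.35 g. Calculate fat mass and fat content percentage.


Fat mass = 0.89 g
Fat content = 7.8%


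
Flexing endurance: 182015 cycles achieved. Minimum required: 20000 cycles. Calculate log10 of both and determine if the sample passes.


log10(182015) = 5.26
log10(20000) = 4.30
Passes: Yes


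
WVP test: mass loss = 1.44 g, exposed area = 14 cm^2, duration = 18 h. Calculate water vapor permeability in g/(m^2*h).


57.14 g/(m^2*h)

WVP = mass_loss / (area x time) x 10000
WVP = 1.44 / (14 x 18) x 10000
WVP = 1.44 / 252 x 10000 = 57.14 g/(m^2*h)


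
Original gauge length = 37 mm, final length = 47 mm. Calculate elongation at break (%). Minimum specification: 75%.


Elongation = 27.0%
Meets spec: No

Extension = 47 - 37 = 10 mm
Elongation = 10 / 37 x 100 = 27.0%
Minimum required: 75%
Meets specification: No


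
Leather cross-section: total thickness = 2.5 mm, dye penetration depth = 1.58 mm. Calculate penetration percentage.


63.2%

Penetration% = 1.58 / 2.5 x 100
Penetration = 63.2%


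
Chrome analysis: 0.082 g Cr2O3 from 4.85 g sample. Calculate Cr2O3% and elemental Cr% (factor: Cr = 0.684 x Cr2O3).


Cr2O3 = 1.69%
Cr = 1.16%


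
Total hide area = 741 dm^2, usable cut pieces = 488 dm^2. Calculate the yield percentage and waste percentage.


Yield = 65.9%
Waste = 34.1%

Yield = 488 / 741 x 100 = 65.9%
Waste = 741 - 488 = 253 dm^2
Waste% = 100 - 65.9 = 34.1%


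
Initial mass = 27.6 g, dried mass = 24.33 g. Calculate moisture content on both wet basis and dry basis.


Moisture lost = 27.6 - 24.33 = 3.27 g
Wet basis MC = 3.27 / 27.6 x 100 = 11.8%
Dry basis MC = 3.27 / 24.33 x 100 = 13.4%


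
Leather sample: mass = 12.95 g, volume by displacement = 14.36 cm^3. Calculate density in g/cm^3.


Density = mass / volume
Density = 12.95 / 14.36 = 0.902 g/cm^3


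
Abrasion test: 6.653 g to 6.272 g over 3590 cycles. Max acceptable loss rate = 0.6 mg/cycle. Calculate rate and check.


Loss = 6.653 - 6.272 = 0.381 g
Rate = 0.381 g / 3590 cycles x 1000 = 0.106 mg/cycle
Max = 0.6 mg/cycle
Passes: Yes


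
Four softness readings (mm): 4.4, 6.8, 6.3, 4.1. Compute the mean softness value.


Sum = 4.4 + 6.8 + 6.3 + 4.1
Mean = 21.6 / 4 = 5.40 mm


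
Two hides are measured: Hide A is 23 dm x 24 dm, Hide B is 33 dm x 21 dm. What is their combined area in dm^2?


Hide A area = 23 x 24 = 552 dm^2
Hide B area = 33 x 21 = 693 dm^2
Total = 552 + 693 = 1245 dm^2


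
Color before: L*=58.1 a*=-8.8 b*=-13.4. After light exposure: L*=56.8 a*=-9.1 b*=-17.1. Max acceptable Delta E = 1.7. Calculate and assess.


Delta E = 3.93
Passes: No

dL = -1.3, da = -0.3, db = -3.7
dE = sqrt((-1.3)^2 + (-0.3)^2 + (-3.7)^2) = 3.93
Max = 1.7
Passes: No


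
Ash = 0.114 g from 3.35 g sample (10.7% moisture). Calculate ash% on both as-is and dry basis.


As-is ash = 3.40%
Dry-basis ash = 3.81%


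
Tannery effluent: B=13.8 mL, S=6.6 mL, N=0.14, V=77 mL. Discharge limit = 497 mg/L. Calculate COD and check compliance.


COD = (13.8 - 6.6) x 0.14 x 8000 / 77 = 104.7 mg/L
Limit: 497 mg/L
Compliant: Yes


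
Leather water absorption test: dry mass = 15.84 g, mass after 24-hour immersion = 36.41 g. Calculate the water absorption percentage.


129.9%


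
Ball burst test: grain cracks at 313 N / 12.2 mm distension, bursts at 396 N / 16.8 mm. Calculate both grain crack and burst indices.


Crack index = 25.7 N/mm
Burst index = 23.6 N/mm

Crack index = 313 / 12.2 = 25.7 N/mm
Burst index = 396 / 16.8 = 23.6 N/mm


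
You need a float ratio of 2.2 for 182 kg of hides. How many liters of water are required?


400.4 L


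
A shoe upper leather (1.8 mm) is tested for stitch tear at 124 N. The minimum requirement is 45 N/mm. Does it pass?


STS = 68.9 N/mm
Passes: Yes


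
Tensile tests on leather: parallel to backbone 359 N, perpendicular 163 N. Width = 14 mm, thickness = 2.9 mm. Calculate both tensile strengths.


Area = 14 x 2.9 = 40.6 mm^2
TS (parallel) = 359 / 40.6 = 8.84 N/mm^2
TS (perpendicular) = 163 / 40.6 = 4.01 N/mm^2


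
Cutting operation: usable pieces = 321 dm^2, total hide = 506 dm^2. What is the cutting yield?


Yield = usable / total x 100
Yield = 321 / 506 x 100 = 63.4%


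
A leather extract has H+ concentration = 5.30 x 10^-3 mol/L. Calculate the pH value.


pH = -log10[H+]
pH = -log10(5.30 x 10^-3) = 2.28


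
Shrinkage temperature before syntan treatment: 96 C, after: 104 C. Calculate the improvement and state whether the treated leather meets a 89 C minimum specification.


Improvement = 8 C
Meets 89 C spec: Yes

Improvement = 104 - 96 = 8 C
Spec check: 104 C >= 89 C? Yes


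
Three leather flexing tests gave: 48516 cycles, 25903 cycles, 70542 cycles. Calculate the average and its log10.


Average = 48320 cycles
log10 = 4.68

Average = (48516 + 25903 + 70542) / 3 = 48320 cycles
log10(48320) = 4.68


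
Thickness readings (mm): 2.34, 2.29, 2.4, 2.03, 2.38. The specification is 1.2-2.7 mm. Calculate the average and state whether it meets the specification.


Average = 2.29 mm
Within specification: Yes

Sum = 11.44
Average = 11.44 / 5 = 2.29 mm
Specification range: 1.2 to 2.7 mm
Within spec: Yes


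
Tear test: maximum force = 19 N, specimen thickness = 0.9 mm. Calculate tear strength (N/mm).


Tear strength = force / thickness
Tear = 19 / 0.9 = 21.1 N/mm


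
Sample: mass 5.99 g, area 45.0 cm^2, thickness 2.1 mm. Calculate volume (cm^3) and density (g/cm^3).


Volume = 9.450 cm^3
Density = 0.634 g/cm^3


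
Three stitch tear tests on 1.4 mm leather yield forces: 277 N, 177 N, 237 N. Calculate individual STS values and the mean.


STS1 = 197.9 N/mm
STS2 = 126.4 N/mm
STS3 = 169.3 N/mm
Mean = 164.5 N/mm

STS1 = 277 / 1.4 = 197.9 N/mm
STS2 = 177 / 1.4 = 126.4 N/mm
STS3 = 237 / 1.4 = 169.3 N/mm
Mean = (197.9 + 126.4 + 169.3) / 3 = 164.5 N/mm


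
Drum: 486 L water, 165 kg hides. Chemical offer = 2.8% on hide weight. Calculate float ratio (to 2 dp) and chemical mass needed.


Float ratio = 486 / 165 = 2.95
Chemical = 165 x 2.8 / 100 = 4.62 kg


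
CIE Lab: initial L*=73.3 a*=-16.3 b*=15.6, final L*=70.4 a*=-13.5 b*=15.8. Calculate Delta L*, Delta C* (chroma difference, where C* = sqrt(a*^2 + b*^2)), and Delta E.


Delta L* = 70.4 - 73.3 = -2.9
C1* = sqrt((-16.3)^2 + (15.6)^2) = 22.562
C2* = sqrt((-13.5)^2 + (15.8)^2) = 20.782
Delta C* = 20.782 - 22.562 = -1.78
Delta E = sqrt((-2.9)^2 + (2.8)^2 + (0.2)^2) = 4.04


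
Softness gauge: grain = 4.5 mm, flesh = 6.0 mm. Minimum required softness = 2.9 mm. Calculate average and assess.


Average softness = 5.25 mm
Meets requirement: Yes


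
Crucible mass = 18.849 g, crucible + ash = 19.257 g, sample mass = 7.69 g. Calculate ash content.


Ash mass = 0.408 g
Ash content = 5.31%


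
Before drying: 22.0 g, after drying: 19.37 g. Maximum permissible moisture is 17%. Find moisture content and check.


Moisture content = 12.0%
Acceptable: Yes

MC = (22.0 - 19.37) / 22.0 x 100 = 12.0%
Maximum: 17%
Acceptable: Yes


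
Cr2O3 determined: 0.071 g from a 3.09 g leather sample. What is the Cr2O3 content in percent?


2.30%

Cr2O3% = 0.071 / 3.09 x 100
Cr2O3% = 2.30%


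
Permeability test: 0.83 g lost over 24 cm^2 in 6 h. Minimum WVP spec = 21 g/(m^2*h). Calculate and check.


WVP = 0.83 / (24 x 6) x 10000 = 57.64 g/(m^2*h)
Minimum: 21 g/(m^2*h)
Meets spec: Yes


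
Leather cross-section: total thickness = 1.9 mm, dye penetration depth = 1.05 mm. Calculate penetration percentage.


55.3%

Penetration% = 1.05 / 1.9 x 100
Penetration = 55.3%


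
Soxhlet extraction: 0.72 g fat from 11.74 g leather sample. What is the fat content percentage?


Fat content = 0.72 / 11.74 x 100
Fat = 6.1%


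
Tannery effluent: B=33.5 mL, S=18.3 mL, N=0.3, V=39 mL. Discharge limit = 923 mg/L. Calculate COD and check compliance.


COD = 935.4 mg/L
Compliant: No

COD = (33.5 - 18.3) x 0.3 x 8000 / 39 = 935.4 mg/L
Limit: 923 mg/L
Compliant: No


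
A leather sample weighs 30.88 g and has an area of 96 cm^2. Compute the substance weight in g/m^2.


Substance weight = mass / area x 10000
SW = 30.88 / 96 x 10000
SW = 3216.7 g/m^2


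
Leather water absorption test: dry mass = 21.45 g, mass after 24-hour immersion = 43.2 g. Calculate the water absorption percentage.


101.4%

Water absorbed = 43.2 - 21.45 = 21.75 g
WA% = 21.75 / 21.45 x 100 = 101.4%


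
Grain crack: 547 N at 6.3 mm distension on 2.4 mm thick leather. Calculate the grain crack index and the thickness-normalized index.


Crack index = 547 / 6.3 = 86.8 N/mm
Normalized = 86.8 / 2.4 = 36.2 N/mm per mm


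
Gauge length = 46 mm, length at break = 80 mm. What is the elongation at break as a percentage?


Extension = 80 - 46 = 34 mm
Elongation = 34 / 46 x 100 = 73.9%


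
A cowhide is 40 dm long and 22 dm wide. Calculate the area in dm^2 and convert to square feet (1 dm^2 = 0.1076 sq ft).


880 dm^2
94.69 sq ft


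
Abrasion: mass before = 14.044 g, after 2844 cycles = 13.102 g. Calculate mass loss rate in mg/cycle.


0.331 mg/cycle


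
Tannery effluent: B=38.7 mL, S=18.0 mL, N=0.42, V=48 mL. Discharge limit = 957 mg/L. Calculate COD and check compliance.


COD = 1449.0 mg/L
Compliant: No


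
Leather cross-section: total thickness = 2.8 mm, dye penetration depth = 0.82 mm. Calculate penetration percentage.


Penetration% = 0.82 / 2.8 x 100
Penetration = 29.3%


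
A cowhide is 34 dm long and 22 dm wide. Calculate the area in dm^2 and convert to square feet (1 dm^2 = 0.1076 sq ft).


Area = 34 x 22 = 748 dm^2
Conversion: 748 x 0.1076 = 80.48 sq ft


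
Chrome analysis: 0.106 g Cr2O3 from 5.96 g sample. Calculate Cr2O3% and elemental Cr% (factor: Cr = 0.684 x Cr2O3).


Cr2O3 = 1.78%
Cr = 1.22%


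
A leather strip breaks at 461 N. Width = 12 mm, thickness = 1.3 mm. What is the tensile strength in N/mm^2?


Cross-sectional area = 12 x 1.3 = 15.6 mm^2
Tensile strength = 461 / 15.6 = 29.55 N/mm^2


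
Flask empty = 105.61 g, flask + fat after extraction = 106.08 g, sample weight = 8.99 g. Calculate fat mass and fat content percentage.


Fat mass = 0.47 g
Fat content = 5.2%

Fat mass = 106.08 - 105.61 = 0.47 g
Fat% = 0.47 / 8.99 x 100 = 5.2%


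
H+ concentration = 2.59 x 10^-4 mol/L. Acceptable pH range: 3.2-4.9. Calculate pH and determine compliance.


pH = -log10(2.59 x 10^-4) = 3.59
Range: 3.2 to 4.9
Compliant: Yes


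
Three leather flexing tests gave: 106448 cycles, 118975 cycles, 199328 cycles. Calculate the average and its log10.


Average = (106448 + 118975 + 199328) / 3 = 141584 cycles
log10(141584) = 5.15


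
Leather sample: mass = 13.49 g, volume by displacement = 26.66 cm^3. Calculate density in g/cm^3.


Density = mass / volume
Density = 13.49 / 26.66 = 0.506 g/cm^3


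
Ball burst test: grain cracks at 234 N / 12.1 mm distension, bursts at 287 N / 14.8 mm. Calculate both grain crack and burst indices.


Crack index = 234 / 12.1 = 19.3 N/mm
Burst index = 287 / 14.8 = 19.4 N/mm


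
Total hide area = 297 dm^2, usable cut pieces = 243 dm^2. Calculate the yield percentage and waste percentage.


Yield = 81.8%
Waste = 18.2%

Yield = 243 / 297 x 100 = 81.8%
Waste = 297 - 243 = 54 dm^2
Waste% = 100 - 81.8 = 18.2%


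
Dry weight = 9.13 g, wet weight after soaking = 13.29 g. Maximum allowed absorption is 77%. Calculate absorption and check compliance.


Absorption = 45.6%
Compliant: Yes

WA = (13.29 - 9.13) / 9.13 x 100 = 45.6%
Maximum allowed: 77%
Compliant: Yes


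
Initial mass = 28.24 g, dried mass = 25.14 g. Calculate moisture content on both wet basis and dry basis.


Wet basis = 11.0%
Dry basis = 12.3%

Moisture lost = 28.24 - 25.14 = 3.10 g
Wet basis MC = 3.10 / 28.24 x 100 = 11.0%
Dry basis MC = 3.10 / 25.14 x 100 = 12.3%


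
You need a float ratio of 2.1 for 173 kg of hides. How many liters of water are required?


Water = hide weight x target ratio
Water = 173 x 2.1 = 363.3 L


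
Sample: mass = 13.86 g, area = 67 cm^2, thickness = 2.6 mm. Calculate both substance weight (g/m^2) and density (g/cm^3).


Substance weight = 2068.7 g/m^2
Density = 0.796 g/cm^3

SW = 13.86 / 67 x 10000 = 2068.7 g/m^2
Volume = 67 x 2.6 / 10 = 17.42 cm^3
Density = 13.86 / 17.42 = 0.796 g/cm^3


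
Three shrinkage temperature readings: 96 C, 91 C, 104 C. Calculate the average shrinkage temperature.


Average = (96 + 91 + 104) / 3
Average = 291 / 3 = 97.0 C


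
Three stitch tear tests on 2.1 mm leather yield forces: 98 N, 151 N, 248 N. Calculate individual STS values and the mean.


STS1 = 46.7 N/mm
STS2 = 71.9 N/mm
STS3 = 118.1 N/mm
Mean = 78.9 N/mm

STS1 = 98 / 2.1 = 46.7 N/mm
STS2 = 151 / 2.1 = 71.9 N/mm
STS3 = 248 / 2.1 = 118.1 N/mm
Mean = (46.7 + 71.9 + 118.1) / 3 = 78.9 N/mm


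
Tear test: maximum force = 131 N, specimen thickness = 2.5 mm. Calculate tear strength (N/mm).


Tear strength = force / thickness
Tear = 131 / 2.5 = 52.4 N/mm


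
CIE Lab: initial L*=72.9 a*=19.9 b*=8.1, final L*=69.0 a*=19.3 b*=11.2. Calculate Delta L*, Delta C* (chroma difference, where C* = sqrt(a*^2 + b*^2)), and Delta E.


Delta L* = 69.0 - 72.9 = -3.9
C1* = sqrt((19.9)^2 + (8.1)^2) = 21.485
C2* = sqrt((19.3)^2 + (11.2)^2) = 22.314
Delta C* = 22.314 - 21.485 = 0.83
Delta E = sqrt((-3.9)^2 + (-0.6)^2 + (3.1)^2) = 5.02


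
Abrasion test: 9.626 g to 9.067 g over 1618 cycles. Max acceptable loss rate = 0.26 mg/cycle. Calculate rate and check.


Loss = 9.626 - 9.067 = 0.559 g
Rate = 0.559 g / 1618 cycles x 1000 = 0.345 mg/cycle
Max = 0.26 mg/cycle
Passes: No


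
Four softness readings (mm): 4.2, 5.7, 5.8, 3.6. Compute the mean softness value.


Sum = 4.2 + 5.7 + 5.8 + 3.6
Mean = 19.3 / 4 = 4.83 mm


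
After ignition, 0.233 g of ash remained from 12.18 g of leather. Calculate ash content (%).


Ash% = 0.233 / 12.18 x 100
Ash% = 1.91%


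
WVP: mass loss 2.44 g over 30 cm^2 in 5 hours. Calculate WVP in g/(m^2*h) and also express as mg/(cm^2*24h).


WVP = 2.44 / (30 x 5) x 10000 = 162.67 g/(m^2*h)
Mass loss in mg = 2.44 x 1000 = 2440 mg
Per cm^2 per 24h in mg: 2440 x 24 / (30 x 5) = 58560 / 150 = 390.40 mg/(cm^2*24h)


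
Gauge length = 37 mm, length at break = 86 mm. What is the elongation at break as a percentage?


Extension = 86 - 37 = 49 mm
Elongation = 49 / 37 x 100 = 132.4%


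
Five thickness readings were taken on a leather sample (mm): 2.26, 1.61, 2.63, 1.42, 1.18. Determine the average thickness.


1.82 mm

Sum = 2.26 + 1.61 + 2.63 + 1.42 + 1.18 = 9.10
Average = 9.10 / 5 = 1.82 mm


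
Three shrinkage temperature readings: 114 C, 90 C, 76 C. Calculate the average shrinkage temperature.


93.3 C

Average = (114 + 90 + 76) / 3
Average = 280 / 3 = 93.3 C


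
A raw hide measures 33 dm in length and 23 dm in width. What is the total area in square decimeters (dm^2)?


759 dm^2

Area = length x width
Area = 33 x 23 = 759 dm^2


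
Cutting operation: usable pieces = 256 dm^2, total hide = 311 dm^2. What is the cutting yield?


82.3%


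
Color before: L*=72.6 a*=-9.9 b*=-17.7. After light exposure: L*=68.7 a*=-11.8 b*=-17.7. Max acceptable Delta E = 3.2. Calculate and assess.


dL = -3.9, da = -1.9, db = 0.0
dE = sqrt((-3.9)^2 + (-1.9)^2 + (0.0)^2) = 4.34
Max = 3.2
Passes: No


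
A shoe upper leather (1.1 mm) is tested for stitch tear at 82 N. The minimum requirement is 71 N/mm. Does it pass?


STS = 74.5 N/mm
Passes: Yes


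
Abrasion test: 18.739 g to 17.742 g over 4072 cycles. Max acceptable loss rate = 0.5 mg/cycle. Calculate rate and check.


Rate = 0.245 mg/cycle
Passes: Yes


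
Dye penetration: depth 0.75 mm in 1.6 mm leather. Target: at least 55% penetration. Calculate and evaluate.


Penetration = 46.9%
Meets target: No


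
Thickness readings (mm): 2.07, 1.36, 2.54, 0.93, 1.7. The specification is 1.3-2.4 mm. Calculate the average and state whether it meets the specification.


Sum = 8.60
Average = 8.60 / 5 = 1.72 mm
Specification range: 1.3 to 2.4 mm
Within spec: Yes


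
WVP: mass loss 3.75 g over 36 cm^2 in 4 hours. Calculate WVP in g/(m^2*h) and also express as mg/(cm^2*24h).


WVP = 3.75 / (36 x 4) x 10000 = 260.42 g/(m^2*h)
Mass loss in mg = 3.75 x 1000 = 3750 mg
Per cm^2 per 24h in mg: 3750 x 24 / (36 x 4) = 90000 / 144 = 625.00 mg/(cm^2*24h)


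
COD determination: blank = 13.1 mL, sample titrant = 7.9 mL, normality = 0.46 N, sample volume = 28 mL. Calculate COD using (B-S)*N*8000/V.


683.4 mg/L

COD = (13.1 - 7.9) x 0.46 x 8000 / 28
COD = 5.2 x 0.46 x 8000 / 28
COD = 683.4 mg/L


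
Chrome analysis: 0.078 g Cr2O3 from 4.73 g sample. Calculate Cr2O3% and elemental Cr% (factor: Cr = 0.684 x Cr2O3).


Cr2O3 = 1.65%
Cr = 1.13%


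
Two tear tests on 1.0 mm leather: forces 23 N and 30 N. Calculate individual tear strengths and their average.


Tear 1 = 23 / 1.0 = 23.0 N/mm
Tear 2 = 30 / 1.0 = 30.0 N/mm
Average = (23.0 + 30.0) / 2 = 26.5 N/mm


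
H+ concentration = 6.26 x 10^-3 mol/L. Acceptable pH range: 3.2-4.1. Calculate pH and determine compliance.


pH = 2.20
Compliant: No


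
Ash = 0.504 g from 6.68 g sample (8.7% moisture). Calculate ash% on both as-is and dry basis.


As-is ash% = 0.504 / 6.68 x 100 = 7.54%
Dry mass = 6.68 x (100 - 8.7) / 100 = 6.09884 g
Dry-basis ash% = 0.504 / 6.09884 x 100 = 8.26%


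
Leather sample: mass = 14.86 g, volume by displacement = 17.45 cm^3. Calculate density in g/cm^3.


0.852 g/cm^3

Density = mass / volume
Density = 14.86 / 17.45 = 0.852 g/cm^3


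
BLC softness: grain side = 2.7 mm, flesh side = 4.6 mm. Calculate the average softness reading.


3.65 mm


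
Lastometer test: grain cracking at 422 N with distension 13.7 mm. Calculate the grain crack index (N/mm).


30.8 N/mm


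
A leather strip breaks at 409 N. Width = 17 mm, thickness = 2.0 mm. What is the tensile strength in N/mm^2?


Cross-sectional area = 17 x 2.0 = 34.0 mm^2
Tensile strength = 409 / 34.0 = 12.03 N/mm^2


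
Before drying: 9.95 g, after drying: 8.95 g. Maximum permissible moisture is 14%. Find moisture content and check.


Moisture content = 10.1%
Acceptable: Yes

MC = (9.95 - 8.95) / 9.95 x 100 = 10.1%
Maximum: 14%
Acceptable: Yes


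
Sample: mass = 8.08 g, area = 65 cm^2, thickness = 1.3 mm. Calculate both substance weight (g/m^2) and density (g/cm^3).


Substance weight = 1243.1 g/m^2
Density = 0.956 g/cm^3


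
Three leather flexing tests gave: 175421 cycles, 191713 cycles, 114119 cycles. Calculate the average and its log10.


Average = (175421 + 191713 + 114119) / 3 = 160418 cycles
log10(160418) = 5.21


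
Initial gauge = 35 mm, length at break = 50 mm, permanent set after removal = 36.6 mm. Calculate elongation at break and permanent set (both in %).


Elongation at break = 42.9%
Permanent set = 4.6%


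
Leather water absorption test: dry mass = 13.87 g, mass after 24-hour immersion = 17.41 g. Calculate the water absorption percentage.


25.5%


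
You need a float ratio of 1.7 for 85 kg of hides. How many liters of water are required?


144.5 L


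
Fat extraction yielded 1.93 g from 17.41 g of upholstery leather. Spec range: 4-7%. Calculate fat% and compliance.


Fat% = 1.93 / 17.41 x 100 = 11.1%
Spec range: 4-7%
Compliant: No


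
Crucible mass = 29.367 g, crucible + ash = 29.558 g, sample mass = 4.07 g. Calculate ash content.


Ash mass = 29.558 - 29.367 = 0.191 g
Ash% = 0.191 / 4.07 x 100 = 4.69%


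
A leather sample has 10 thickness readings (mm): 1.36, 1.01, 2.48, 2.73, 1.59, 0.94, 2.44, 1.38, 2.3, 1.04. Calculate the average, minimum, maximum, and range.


Sum = 17.27
Average = 17.27 / 10 = 1.73 mm
Minimum = 0.94 mm
Maximum = 2.73 mm
Range = 2.73 - 0.94 = 1.79 mm


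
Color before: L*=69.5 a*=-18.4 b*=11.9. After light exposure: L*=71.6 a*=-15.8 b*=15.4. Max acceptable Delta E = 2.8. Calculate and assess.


dL = 2.1, da = 2.6, db = 3.5
dE = sqrt((2.1)^2 + (2.6)^2 + (3.5)^2) = 4.84
Max = 2.8
Passes: No


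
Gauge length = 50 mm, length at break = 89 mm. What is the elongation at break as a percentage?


78.0%

Extension = 89 - 50 = 39 mm
Elongation = 39 / 50 x 100 = 78.0%


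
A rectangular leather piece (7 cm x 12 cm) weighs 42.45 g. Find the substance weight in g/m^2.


5053.6 g/m^2

Area = 7 x 12 = 84 cm^2
SW = 42.45 / 84 x 10000 = 5053.6 g/m^2


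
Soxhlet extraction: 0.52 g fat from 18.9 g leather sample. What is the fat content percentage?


Fat content = 0.52 / 18.9 x 100
Fat = 2.8%


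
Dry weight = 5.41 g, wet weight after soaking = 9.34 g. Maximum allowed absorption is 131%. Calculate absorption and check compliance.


WA = (9.34 - 5.41) / 5.41 x 100 = 72.6%
Maximum allowed: 131%
Compliant: Yes


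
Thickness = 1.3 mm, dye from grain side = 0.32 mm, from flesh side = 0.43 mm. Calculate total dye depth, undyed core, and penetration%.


Total dyed = 0.32 + 0.43 = 0.75 mm
Undyed core = 1.3 - 0.75 = 0.55 mm
Penetration = 0.75 / 1.3 x 100 = 57.7%


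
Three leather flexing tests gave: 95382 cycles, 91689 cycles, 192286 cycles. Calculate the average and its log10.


Average = (95382 + 91689 + 192286) / 3 = 126452 cycles
log10(126452) = 5.10
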